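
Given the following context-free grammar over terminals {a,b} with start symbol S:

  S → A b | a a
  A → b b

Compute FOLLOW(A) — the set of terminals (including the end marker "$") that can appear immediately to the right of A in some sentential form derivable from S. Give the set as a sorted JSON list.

FIRST sets, iterate to fixpoint:
iter 1:
  A via A→b b: +{b}
  S via S→A b: +{b}
  S via S→a a: +{a}
  S: {a,b}  A: {b}
iter 2: (stable)
  S: {a,b}  A: {b}

FOLLOW sets:
seed FOLLOW(S) with $
pass 1:
  S→A b: FOLLOW(A) ⊇ FIRST(b) = {b}; new: +{b}
  FOLLOW[S]={$}  FOLLOW[A]={b}
pass 2: — fixpoint
  FOLLOW[S]={$}  FOLLOW[A]={b}

FOLLOW(A) = ["b"]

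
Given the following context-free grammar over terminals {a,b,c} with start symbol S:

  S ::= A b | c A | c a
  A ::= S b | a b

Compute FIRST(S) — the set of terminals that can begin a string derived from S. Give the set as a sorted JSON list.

Compute FIRST by fixpoint:
pass 1:
  A via A→a b: +{a}
  S via S→A b: +{a}
  S via S→c A: +{c}
  FIRST[S]={a,c}  FIRST[A]={a}
pass 2:
  A via A→S b: +{c}
  FIRST[S]={a,c}  FIRST[A]={a,c}
pass 3: — fixpoint
  FIRST[S]={a,c}  FIRST[A]={a,c}

FIRST(S) = ["a", "c"]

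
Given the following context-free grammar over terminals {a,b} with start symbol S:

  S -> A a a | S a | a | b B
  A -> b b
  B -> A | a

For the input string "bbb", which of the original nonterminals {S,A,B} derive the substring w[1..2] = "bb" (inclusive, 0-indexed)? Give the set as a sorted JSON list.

CNF form of G:
  S -> A X2 | S T1 | T0 B | a
  A -> T0 T0
  B -> T0 T0 | a
  T0 -> b
  T1 -> a
  X2 -> T1 T1

CYK fill, restricted to cells inside w[1..2]:
  [1..1]={T0}  "b"  orig:{}
  [2..2]={T0}  "b"  orig:{}
  [1..2]={A,B}  "bb"

Original NTs in T[1,2] deriving "bb": ["A", "B"]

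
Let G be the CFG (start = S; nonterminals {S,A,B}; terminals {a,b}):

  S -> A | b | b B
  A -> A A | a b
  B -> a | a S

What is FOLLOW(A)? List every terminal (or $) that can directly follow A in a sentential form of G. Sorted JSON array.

FIRST sets, iterate to fixpoint:
round 1:
  A via A→a b: +{a}
  B via B→a: +{a}
  S via S→A: +{a}
  S via S→b: +{b}
  S: {a,b}  A: {a}  B: {a}
round 2: (no change)
  S: {a,b}  A: {a}  B: {a}

Compute FOLLOW by fixpoint:
initialize: $ ∈ FOLLOW(S)
iter 1:
  A→A A: FOLLOW(A) ⊇ FIRST(A) = {a}; new: +{a}
  S→A: FOLLOW(A) ⊇ FOLLOW(S) ⊇ {$}; new: +{$}
  S→b B: FOLLOW(B) ⊇ FOLLOW(S) ⊇ {$}; new: +{$}
  S: {$}  A: {$,a}  B: {$}
iter 2: — fixpoint
  S: {$}  A: {$,a}  B: {$}

FOLLOW(A) = ["$", "a"]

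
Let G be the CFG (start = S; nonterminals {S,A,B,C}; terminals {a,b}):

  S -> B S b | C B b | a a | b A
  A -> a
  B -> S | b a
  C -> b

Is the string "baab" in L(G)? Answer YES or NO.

Convert to CNF:
  S -> B X4 | C X5 | T0 A | T1 T1
  A -> a
  B -> B X2 | C X3 | T0 A | T0 T1 | T1 T1
  C -> b
  T0 -> b
  T1 -> a
  X2 -> S T0
  X3 -> B T0
  X4 -> S T0
  X5 -> B T0

CYK table (by increasing span):
  [0..0]={C,T0}  "b"  orig:{C}
  [1..1]={A,T1}  "a"  orig:{A}
  [2..2]={A,T1}  "a"  orig:{A}
  [3..3]={C,T0}  "b"  orig:{C}
  [0..1]={B,S}  "ba"
  [1..2]={B,S}  "aa"
  [2..3]=∅  "ab"
  [0..2]=∅  "baa"
  [1..3]={X2,X3,X4,X5}  "aab"  orig:{}
  [0..3]={B,S}  "baab"

S ∈ T[0,3] ⇒ YES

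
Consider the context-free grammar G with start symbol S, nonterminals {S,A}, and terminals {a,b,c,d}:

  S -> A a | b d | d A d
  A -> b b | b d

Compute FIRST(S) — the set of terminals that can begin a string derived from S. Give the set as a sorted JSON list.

FIRST iteration:
[1]
  A via A→b b: +{b}
  S via S→A a: +{b}
  S via S→d A d: +{d}
  S: {b,d}  A: {b}
[2] done
  S: {b,d}  A: {b}

FIRST(S) = ["b", "d"]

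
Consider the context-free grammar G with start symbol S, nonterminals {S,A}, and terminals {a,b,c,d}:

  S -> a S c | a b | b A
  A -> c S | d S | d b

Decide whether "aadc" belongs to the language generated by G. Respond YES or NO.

Convert to CNF:
  S -> T2 A | T3 T2 | T3 X4
  A -> T0 S | T1 S | T1 T2
  T0 -> c
  T1 -> d
  T2 -> b
  T3 -> a
  X4 -> S T0

CYK fill:
  T[0,0] 'a' = {T3}  orig:{}
  T[1,1] 'a' = {T3}  orig:{}
  T[2,2] 'd' = {T1}  orig:{}
  T[3,3] 'c' = {T0}  orig:{}
  T[0,1] 'aa' = ∅
  T[1,2] 'ad' = ∅
  T[2,3] 'dc' = ∅
  T[0,2] 'aad' = ∅
  T[1,3] 'adc' = ∅
  T[0,3] 'aadc' = ∅

S ∉ T[0,3] ⇒ NO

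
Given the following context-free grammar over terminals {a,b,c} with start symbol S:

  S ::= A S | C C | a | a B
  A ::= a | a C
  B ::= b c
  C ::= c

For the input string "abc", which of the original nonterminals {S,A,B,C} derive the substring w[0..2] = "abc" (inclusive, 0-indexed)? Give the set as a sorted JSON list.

CNF form of G:
  S -> A S | C C | T0 B | a
  A -> T0 C | a
  B -> T1 T2
  C -> c
  T0 -> a
  T1 -> b
  T2 -> c

CYK fill, restricted to cells inside w[0..2]:
  cell(0,0) a: {A,S,T0}  orig:{A,S}
  cell(1,1) b: {T1}  orig:{}
  cell(2,2) c: {C,T2}  orig:{C}
  cell(0,1) ab: ∅
  cell(1,2) bc: {B}
  cell(0,2) abc: {S}

Original NTs in T[0,2] deriving "abc": ["S"]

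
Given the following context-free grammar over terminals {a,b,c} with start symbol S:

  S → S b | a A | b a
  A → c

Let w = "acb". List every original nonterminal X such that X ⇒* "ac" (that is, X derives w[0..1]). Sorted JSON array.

Convert to CNF:
  S -> S T0 | T0 T1 | T1 A
  A -> c
  T0 -> b
  T1 -> a

CYK fill — only the sub-triangle for w[0..1]:
  T[0,0] 'a' = {T1}  orig:{}
  T[1,1] 'c' = {A}
  T[0,1] 'ac' = {S}

Original NTs in T[0,1] deriving "ac": ["S"]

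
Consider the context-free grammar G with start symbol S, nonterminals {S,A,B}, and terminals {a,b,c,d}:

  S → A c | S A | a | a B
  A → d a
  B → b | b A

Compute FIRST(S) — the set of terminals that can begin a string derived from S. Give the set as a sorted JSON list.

Compute FIRST by fixpoint:
pass 1:
  A via A→d a: +{d}
  B via B→b: +{b}
  S via S→A c: +{d}
  S via S→a: +{a}
  S: {a,d}  A: {d}  B: {b}
pass 2: — fixpoint
  S: {a,d}  A: {d}  B: {b}

FIRST(S) = ["a", "d"]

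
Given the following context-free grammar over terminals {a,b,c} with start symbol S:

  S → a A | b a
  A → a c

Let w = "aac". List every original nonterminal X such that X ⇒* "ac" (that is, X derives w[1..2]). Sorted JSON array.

CNF form of G:
  S -> T0 A | T2 T0
  A -> T0 T1
  T0 -> a
  T1 -> c
  T2 -> b

CYK fill (cells [i..j] with 1 ≤ i ≤ j ≤ 2 only):
  cell(1,1) a: {T0}  orig:{}
  cell(2,2) c: {T1}  orig:{}
  cell(1,2) ac: {A}

Original NTs in T[1,2] deriving "ac": ["A"]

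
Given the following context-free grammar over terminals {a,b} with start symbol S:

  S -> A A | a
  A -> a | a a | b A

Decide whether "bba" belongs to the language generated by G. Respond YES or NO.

CNF form of G:
  S -> A A | a
  A -> T0 T0 | T1 A | a
  T0 -> a
  T1 -> b

CYK table (by increasing span):
  [0..0]={T1}  "b"  orig:{}
  [1..1]={T1}  "b"  orig:{}
  [2..2]={A,S,T0}  "a"  orig:{A,S}
  [0..1]=∅  "bb"
  [1..2]={A}  "ba"
  [0..2]={A}  "bba"

S ∉ T[0,2] ⇒ NO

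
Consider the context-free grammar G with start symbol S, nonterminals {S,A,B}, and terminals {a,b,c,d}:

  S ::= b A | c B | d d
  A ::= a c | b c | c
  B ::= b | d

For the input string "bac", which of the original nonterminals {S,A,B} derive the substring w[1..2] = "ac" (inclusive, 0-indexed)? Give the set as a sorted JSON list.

Convert to CNF:
  S -> T1 B | T2 A | T3 T3
  A -> T0 T1 | T2 T1 | c
  B -> b | d
  T0 -> a
  T1 -> c
  T2 -> b
  T3 -> d

CYK table (by increasing span) — only the sub-triangle for w[1..2]:
  T[1,1] 'a' = {T0}  orig:{}
  T[2,2] 'c' = {A,T1}  orig:{A}
  T[1,2] 'ac' = {A}

Original NTs in T[1,2] deriving "ac": ["A"]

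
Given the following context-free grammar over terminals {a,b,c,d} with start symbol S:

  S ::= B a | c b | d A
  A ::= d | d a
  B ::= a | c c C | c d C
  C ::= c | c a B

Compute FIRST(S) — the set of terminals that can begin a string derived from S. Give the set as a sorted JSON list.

FIRST iteration:
iter 1:
  A via A→d: +{d}
  B via B→a: +{a}
  B via B→c c C: +{c}
  C via C→c: +{c}
  S via S→B a: +{a,c}
  S via S→d A: +{d}
  FIRST[S]={a,c,d}  FIRST[A]={d}  FIRST[B]={a,c}  FIRST[C]={c}
iter 2: done
  FIRST[S]={a,c,d}  FIRST[A]={d}  FIRST[B]={a,c}  FIRST[C]={c}

FIRST(S) = ["a", "c", "d"]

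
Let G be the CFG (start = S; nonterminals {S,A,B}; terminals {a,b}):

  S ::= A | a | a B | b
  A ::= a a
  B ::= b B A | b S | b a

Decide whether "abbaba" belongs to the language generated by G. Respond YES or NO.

CNF form of G:
  S -> T0 B | T0 T0 | a | b
  A -> T0 T0
  B -> T1 S | T1 T0 | T1 X2
  T0 -> a
  T1 -> b
  X2 -> B A

CYK fill:
  T[0,0] 'a' = {S,T0}  orig:{S}
  T[1,1] 'b' = {S,T1}  orig:{S}
  T[2,2] 'b' = {S,T1}  orig:{S}
  T[3,3] 'a' = {S,T0}  orig:{S}
  T[4,4] 'b' = {S,T1}  orig:{S}
  T[5,5] 'a' = {S,T0}  orig:{S}
  T[0,1] 'ab' = ∅
  T[1,2] 'bb' = {B}
  T[2,3] 'ba' = {B}
  T[3,4] 'ab' = ∅
  T[4,5] 'ba' = {B}
  T[0,2] 'abb' = {S}
  T[1,3] 'bba' = ∅
  T[2,4] 'bab' = ∅
  T[3,5] 'aba' = {S}
  T[0,3] 'abba' = ∅
  T[1,4] 'bbab' = ∅
  T[2,5] 'baba' = {B}
  T[0,4] 'abbab' = ∅
  T[1,5] 'bbaba' = ∅
  T[0,5] 'abbaba' = ∅

S ∉ T[0,5] ⇒ NO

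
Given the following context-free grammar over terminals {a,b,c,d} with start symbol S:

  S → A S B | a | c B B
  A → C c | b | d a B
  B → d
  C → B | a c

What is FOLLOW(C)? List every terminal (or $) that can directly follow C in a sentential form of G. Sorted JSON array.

FIRST sets, iterate to fixpoint:
round 1:
  A via A→b: +{b}
  A via A→d a B: +{d}
  B via B→d: +{d}
  C via C→B: +{d}
  C via C→a c: +{a}
  S via S→A S B: +{b,d}
  S via S→a: +{a}
  S via S→c B B: +{c}
  FIRST(S)={a,b,c,d}  FIRST(A)={b,d}  FIRST(B)={d}  FIRST(C)={a,d}
round 2:
  A via A→C c: +{a}
  FIRST(S)={a,b,c,d}  FIRST(A)={a,b,d}  FIRST(B)={d}  FIRST(C)={a,d}
round 3: done
  FIRST(S)={a,b,c,d}  FIRST(A)={a,b,d}  FIRST(B)={d}  FIRST(C)={a,d}

FOLLOW iteration:
initialize: $ ∈ FOLLOW(S)
round 1:
  A→C c: FOLLOW(C) ⊇ FIRST(c) = {c}; new: +{c}
  C→B: FOLLOW(B) ⊇ FOLLOW(C) ⊇ {c}; new: +{c}
  S→A S B: FOLLOW(A) ⊇ FIRST(S) = {a,b,c,d}; new: +{a,b,c,d}
  S→A S B: FOLLOW(S) ⊇ FIRST(B) = {d}; new: +{d}
  S→A S B: FOLLOW(B) ⊇ FOLLOW(S) ⊇ {$,d}; new: +{$,d}
  FOLLOW(S)={$,d}  FOLLOW(A)={a,b,c,d}  FOLLOW(B)={$,c,d}  FOLLOW(C)={c}
round 2:
  A→d a B: FOLLOW(B) ⊇ FOLLOW(A) ⊇ {a,b,c,d}; new: +{a,b}
  FOLLOW(S)={$,d}  FOLLOW(A)={a,b,c,d}  FOLLOW(B)={$,a,b,c,d}  FOLLOW(C)={c}
round 3: (stable)
  FOLLOW(S)={$,d}  FOLLOW(A)={a,b,c,d}  FOLLOW(B)={$,a,b,c,d}  FOLLOW(C)={c}

FOLLOW(C) = ["c"]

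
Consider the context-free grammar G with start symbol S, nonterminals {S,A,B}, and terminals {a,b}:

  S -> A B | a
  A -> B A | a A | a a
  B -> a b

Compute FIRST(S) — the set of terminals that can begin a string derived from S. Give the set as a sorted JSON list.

Compute FIRST by fixpoint:
round 1:
  A via A→a A: +{a}
  B via B→a b: +{a}
  S via S→A B: +{a}
  S: {a}  A: {a}  B: {a}
round 2: (stable)
  S: {a}  A: {a}  B: {a}

FIRST(S) = ["a"]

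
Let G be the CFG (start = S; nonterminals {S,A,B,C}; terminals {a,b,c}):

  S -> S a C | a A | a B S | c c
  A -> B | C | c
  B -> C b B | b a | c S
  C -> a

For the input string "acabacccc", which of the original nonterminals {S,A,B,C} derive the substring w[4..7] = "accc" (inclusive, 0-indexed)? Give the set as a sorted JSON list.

CNF form of G:
  S -> S X5 | T1 A | T1 X6 | T2 T2
  A -> C X3 | T0 T1 | T2 S | a | c
  B -> C X4 | T0 T1 | T2 S
  C -> a
  T0 -> b
  T1 -> a
  T2 -> c
  X3 -> T0 B
  X4 -> T0 B
  X5 -> T1 C
  X6 -> B S

Fill CYK table bottom-up, restricted to cells inside w[4..7]:
  T[4,4] 'a' = {A,C,T1}  orig:{A,C}
  T[5,5] 'c' = {A,T2}  orig:{A}
  T[6,6] 'c' = {A,T2}  orig:{A}
  T[7,7] 'c' = {A,T2}  orig:{A}
  T[4,5] 'ac' = {S}
  T[5,6] 'cc' = {S}
  T[6,7] 'cc' = {S}
  T[4,6] 'acc' = ∅
  T[5,7] 'ccc' = {A,B}
  T[4,7] 'accc' = {S}

Original NTs in T[4,7] deriving "accc": ["S"]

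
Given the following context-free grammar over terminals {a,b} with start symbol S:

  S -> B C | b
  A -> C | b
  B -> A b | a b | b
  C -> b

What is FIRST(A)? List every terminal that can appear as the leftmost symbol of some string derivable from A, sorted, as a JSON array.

Compute FIRST by fixpoint:
round 1:
  A via A→b: +{b}
  B via B→A b: +{b}
  B via B→a b: +{a}
  C via C→b: +{b}
  S via S→B C: +{a,b}
  S: {a,b}  A: {b}  B: {a,b}  C: {b}
round 2: (no change)
  S: {a,b}  A: {b}  B: {a,b}  C: {b}

FIRST(A) = ["b"]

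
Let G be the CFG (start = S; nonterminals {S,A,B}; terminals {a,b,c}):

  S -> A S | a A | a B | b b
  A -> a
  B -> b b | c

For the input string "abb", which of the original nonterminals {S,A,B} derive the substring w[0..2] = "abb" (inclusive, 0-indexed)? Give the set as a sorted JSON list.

CNF form of G:
  S -> A S | T0 T0 | T1 A | T1 B
  A -> a
  B -> T0 T0 | c
  T0 -> b
  T1 -> a

CYK table (by increasing span) (cells [i..j] with 0 ≤ i ≤ j ≤ 2 only):
  [0..0]={A,T1}  "a"  orig:{A}
  [1..1]={T0}  "b"  orig:{}
  [2..2]={T0}  "b"  orig:{}
  [0..1]=∅  "ab"
  [1..2]={B,S}  "bb"
  [0..2]={S}  "abb"

Original NTs in T[0,2] deriving "abb": ["S"]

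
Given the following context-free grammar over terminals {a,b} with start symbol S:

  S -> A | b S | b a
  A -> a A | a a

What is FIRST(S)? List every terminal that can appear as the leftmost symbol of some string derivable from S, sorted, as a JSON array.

FIRST iteration:
pass 1:
  A via A→a A: +{a}
  S via S→A: +{a}
  S via S→b S: +{b}
  FIRST(S)={a,b}  FIRST(A)={a}
pass 2: done
  FIRST(S)={a,b}  FIRST(A)={a}

FIRST(S) = ["a", "b"]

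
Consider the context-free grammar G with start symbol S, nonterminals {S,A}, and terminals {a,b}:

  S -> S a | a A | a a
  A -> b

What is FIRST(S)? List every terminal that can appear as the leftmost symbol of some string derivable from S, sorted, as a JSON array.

FIRST iteration:
[1]
  A via A→b: +{b}
  S via S→a A: +{a}
  FIRST[S]={a}  FIRST[A]={b}
[2] (no change)
  FIRST[S]={a}  FIRST[A]={b}

FIRST(S) = ["a"]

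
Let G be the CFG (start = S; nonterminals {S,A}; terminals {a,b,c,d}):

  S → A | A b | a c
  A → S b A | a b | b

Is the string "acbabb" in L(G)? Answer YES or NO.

Convert to CNF:
  S -> A T0 | S X4 | T1 T0 | T1 T2 | b
  A -> S X3 | T1 T0 | b
  T0 -> b
  T1 -> a
  T2 -> c
  X3 -> T0 A
  X4 -> T0 A

CYK fill:
  cell(0,0) a: {T1}  orig:{}
  cell(1,1) c: {T2}  orig:{}
  cell(2,2) b: {A,S,T0}  orig:{A,S}
  cell(3,3) a: {T1}  orig:{}
  cell(4,4) b: {A,S,T0}  orig:{A,S}
  cell(5,5) b: {A,S,T0}  orig:{A,S}
  cell(0,1) ac: {S}
  cell(1,2) cb: ∅
  cell(2,3) ba: ∅
  cell(3,4) ab: {A,S}
  cell(4,5) bb: {S,X3,X4}  orig:{S}
  cell(0,2) acb: ∅
  cell(1,3) cba: ∅
  cell(2,4) bab: {X3,X4}  orig:{}
  cell(3,5) abb: {S}
  cell(0,3) acba: ∅
  cell(1,4) cbab: ∅
  cell(2,5) babb: ∅
  cell(0,4) acbab: {A,S}
  cell(1,5) cbabb: ∅
  cell(0,5) acbabb: {S}

S ∈ T[0,5] ⇒ YES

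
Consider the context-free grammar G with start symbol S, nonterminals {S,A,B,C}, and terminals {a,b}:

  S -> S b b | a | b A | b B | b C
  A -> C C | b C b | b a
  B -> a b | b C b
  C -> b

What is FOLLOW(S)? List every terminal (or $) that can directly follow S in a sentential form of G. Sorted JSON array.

FIRST sets, iterate to fixpoint:
iter 1:
  A via A→b C b: +{b}
  B via B→a b: +{a}
  B via B→b C b: +{b}
  C via C→b: +{b}
  S via S→a: +{a}
  S via S→b A: +{b}
  S: {a,b}  A: {b}  B: {a,b}  C: {b}
iter 2: (stable)
  S: {a,b}  A: {b}  B: {a,b}  C: {b}

Compute FOLLOW by fixpoint:
FOLLOW(S) := {$}
pass 1:
  A→C C: FOLLOW(C) ⊇ FIRST(C) = {b}; new: +{b}
  S→S b b: FOLLOW(S) ⊇ FIRST(b) = {b}; new: +{b}
  S→b A: FOLLOW(A) ⊇ FOLLOW(S) ⊇ {$,b}; new: +{$,b}
  S→b B: FOLLOW(B) ⊇ FOLLOW(S) ⊇ {$,b}; new: +{$,b}
  S→b C: FOLLOW(C) ⊇ FOLLOW(S) ⊇ {$,b}; new: +{$}
  FOLLOW[S]={$,b}  FOLLOW[A]={$,b}  FOLLOW[B]={$,b}  FOLLOW[C]={$,b}
pass 2: — fixpoint
  FOLLOW[S]={$,b}  FOLLOW[A]={$,b}  FOLLOW[B]={$,b}  FOLLOW[C]={$,b}

FOLLOW(S) = ["$", "b"]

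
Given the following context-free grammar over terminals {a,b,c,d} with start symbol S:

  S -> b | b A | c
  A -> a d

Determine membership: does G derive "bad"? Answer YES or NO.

Convert to CNF:
  S -> T2 A | b | c
  A -> T0 T1
  T0 -> a
  T1 -> d
  T2 -> b

CYK fill:
  [0..0]={S,T2}  "b"  orig:{S}
  [1..1]={T0}  "a"  orig:{}
  [2..2]={T1}  "d"  orig:{}
  [0..1]=∅  "ba"
  [1..2]={A}  "ad"
  [0..2]={S}  "bad"

S ∈ T[0,2] ⇒ YES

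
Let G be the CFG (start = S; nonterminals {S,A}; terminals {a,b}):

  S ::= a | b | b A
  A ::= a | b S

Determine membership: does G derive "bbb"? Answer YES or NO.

CNF form of G:
  S -> T0 A | a | b
  A -> T0 S | a
  T0 -> b

CYK table (by increasing span):
  T[0,0] 'b' = {S,T0}  orig:{S}
  T[1,1] 'b' = {S,T0}  orig:{S}
  T[2,2] 'b' = {S,T0}  orig:{S}
  T[0,1] 'bb' = {A}
  T[1,2] 'bb' = {A}
  T[0,2] 'bbb' = {S}

S ∈ T[0,2] ⇒ YES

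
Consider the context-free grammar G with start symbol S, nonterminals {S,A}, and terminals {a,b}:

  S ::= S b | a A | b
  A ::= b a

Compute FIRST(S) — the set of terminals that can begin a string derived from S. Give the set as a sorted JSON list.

FIRST iteration:
iter 1:
  A via A→b a: +{b}
  S via S→a A: +{a}
  S via S→b: +{b}
  S: {a,b}  A: {b}
iter 2: (stable)
  S: {a,b}  A: {b}

FIRST(S) = ["a", "b"]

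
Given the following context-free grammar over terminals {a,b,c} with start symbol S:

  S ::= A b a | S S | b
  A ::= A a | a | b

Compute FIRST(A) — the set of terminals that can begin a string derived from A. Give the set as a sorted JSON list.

FIRST sets, iterate to fixpoint:
pass 1:
  A via A→a: +{a}
  A via A→b: +{b}
  S via S→A b a: +{a,b}
  FIRST[S]={a,b}  FIRST[A]={a,b}
pass 2: done
  FIRST[S]={a,b}  FIRST[A]={a,b}

FIRST(A) = ["a", "b"]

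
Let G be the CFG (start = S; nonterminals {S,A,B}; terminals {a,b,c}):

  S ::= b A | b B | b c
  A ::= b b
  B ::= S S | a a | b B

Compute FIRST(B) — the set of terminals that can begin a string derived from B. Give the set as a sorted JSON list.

Compute FIRST by fixpoint:
pass 1:
  A via A→b b: +{b}
  B via B→a a: +{a}
  B via B→b B: +{b}
  S via S→b A: +{b}
  FIRST(S)={b}  FIRST(A)={b}  FIRST(B)={a,b}
pass 2: (stable)
  FIRST(S)={b}  FIRST(A)={b}  FIRST(B)={a,b}

FIRST(B) = ["a", "b"]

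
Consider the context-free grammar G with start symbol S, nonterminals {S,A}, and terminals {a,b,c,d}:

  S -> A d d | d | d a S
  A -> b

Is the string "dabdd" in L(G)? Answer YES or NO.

CNF form of G:
  S -> A X2 | T0 X3 | d
  A -> b
  T0 -> d
  T1 -> a
  X2 -> T0 T0
  X3 -> T1 S

CYK table (by increasing span):
  cell(0,0) d: {S,T0}  orig:{S}
  cell(1,1) a: {T1}  orig:{}
  cell(2,2) b: {A}
  cell(3,3) d: {S,T0}  orig:{S}
  cell(4,4) d: {S,T0}  orig:{S}
  cell(0,1) da: ∅
  cell(1,2) ab: ∅
  cell(2,3) bd: ∅
  cell(3,4) dd: {X2}  orig:{}
  cell(0,2) dab: ∅
  cell(1,3) abd: ∅
  cell(2,4) bdd: {S}
  cell(0,3) dabd: ∅
  cell(1,4) abdd: {X3}  orig:{}
  cell(0,4) dabdd: {S}

S ∈ T[0,4] ⇒ YES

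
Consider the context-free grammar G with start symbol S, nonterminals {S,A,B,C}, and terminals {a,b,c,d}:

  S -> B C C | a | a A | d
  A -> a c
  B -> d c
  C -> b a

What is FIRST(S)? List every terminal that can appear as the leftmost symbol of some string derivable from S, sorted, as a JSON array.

Compute FIRST by fixpoint:
pass 1:
  A via A→a c: +{a}
  B via B→d c: +{d}
  C via C→b a: +{b}
  S via S→B C C: +{d}
  S via S→a: +{a}
  FIRST[S]={a,d}  FIRST[A]={a}  FIRST[B]={d}  FIRST[C]={b}
pass 2: — fixpoint
  FIRST[S]={a,d}  FIRST[A]={a}  FIRST[B]={d}  FIRST[C]={b}

FIRST(S) = ["a", "d"]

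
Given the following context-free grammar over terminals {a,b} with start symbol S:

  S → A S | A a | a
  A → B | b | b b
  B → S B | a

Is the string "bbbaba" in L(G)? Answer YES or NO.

Convert to CNF:
  S -> A S | A T1 | a
  A -> S B | T0 T0 | a | b
  B -> S B | a
  T0 -> b
  T1 -> a

CYK fill:
  T[0,0] 'b' = {A,T0}  orig:{A}
  T[1,1] 'b' = {A,T0}  orig:{A}
  T[2,2] 'b' = {A,T0}  orig:{A}
  T[3,3] 'a' = {A,B,S,T1}  orig:{A,B,S}
  T[4,4] 'b' = {A,T0}  orig:{A}
  T[5,5] 'a' = {A,B,S,T1}  orig:{A,B,S}
  T[0,1] 'bb' = {A}
  T[1,2] 'bb' = {A}
  T[2,3] 'ba' = {S}
  T[3,4] 'ab' = ∅
  T[4,5] 'ba' = {S}
  T[0,2] 'bbb' = ∅
  T[1,3] 'bba' = {S}
  T[2,4] 'bab' = ∅
  T[3,5] 'aba' = {S}
  T[0,3] 'bbba' = {S}
  T[1,4] 'bbab' = ∅
  T[2,5] 'baba' = {S}
  T[0,4] 'bbbab' = ∅
  T[1,5] 'bbaba' = {S}
  T[0,5] 'bbbaba' = {S}

S ∈ T[0,5] ⇒ YES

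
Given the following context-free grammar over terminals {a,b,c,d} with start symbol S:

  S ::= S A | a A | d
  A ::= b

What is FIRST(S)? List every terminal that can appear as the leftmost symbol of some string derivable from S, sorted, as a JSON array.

Compute FIRST by fixpoint:
[1]
  A via A→b: +{b}
  S via S→a A: +{a}
  S via S→d: +{d}
  FIRST[S]={a,d}  FIRST[A]={b}
[2] (no change)
  FIRST[S]={a,d}  FIRST[A]={b}

FIRST(S) = ["a", "d"]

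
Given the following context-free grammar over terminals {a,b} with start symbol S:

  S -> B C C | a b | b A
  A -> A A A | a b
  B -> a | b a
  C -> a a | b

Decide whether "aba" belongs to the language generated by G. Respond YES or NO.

CNF form of G:
  S -> B X3 | T0 T1 | T1 A
  A -> A X2 | T0 T1
  B -> T1 T0 | a
  C -> T0 T0 | b
  T0 -> a
  T1 -> b
  X2 -> A A
  X3 -> C C

CYK fill:
  [0..0]={B,T0}  "a"  orig:{B}
  [1..1]={C,T1}  "b"  orig:{C}
  [2..2]={B,T0}  "a"  orig:{B}
  [0..1]={A,S}  "ab"
  [1..2]={B}  "ba"
  [0..2]=∅  "aba"

S ∉ T[0,2] ⇒ NO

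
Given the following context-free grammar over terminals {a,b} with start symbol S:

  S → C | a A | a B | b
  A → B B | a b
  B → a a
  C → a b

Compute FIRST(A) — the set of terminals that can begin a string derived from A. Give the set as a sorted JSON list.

FIRST sets, iterate to fixpoint:
iter 1:
  A via A→a b: +{a}
  B via B→a a: +{a}
  C via C→a b: +{a}
  S via S→C: +{a}
  S via S→b: +{b}
  FIRST[S]={a,b}  FIRST[A]={a}  FIRST[B]={a}  FIRST[C]={a}
iter 2: (no change)
  FIRST[S]={a,b}  FIRST[A]={a}  FIRST[B]={a}  FIRST[C]={a}

FIRST(A) = ["a"]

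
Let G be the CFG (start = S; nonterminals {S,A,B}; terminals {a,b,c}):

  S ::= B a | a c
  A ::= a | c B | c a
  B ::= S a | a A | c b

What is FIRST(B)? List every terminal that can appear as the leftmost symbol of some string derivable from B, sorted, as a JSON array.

FIRST sets, iterate to fixpoint:
round 1:
  A via A→a: +{a}
  A via A→c B: +{c}
  B via B→a A: +{a}
  B via B→c b: +{c}
  S via S→B a: +{a,c}
  S: {a,c}  A: {a,c}  B: {a,c}
round 2: (no change)
  S: {a,c}  A: {a,c}  B: {a,c}

FIRST(B) = ["a", "c"]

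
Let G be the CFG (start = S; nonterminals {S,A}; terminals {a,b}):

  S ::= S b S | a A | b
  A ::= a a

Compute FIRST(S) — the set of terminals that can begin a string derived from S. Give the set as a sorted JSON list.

Compute FIRST by fixpoint:
[1]
  A via A→a a: +{a}
  S via S→a A: +{a}
  S via S→b: +{b}
  FIRST[S]={a,b}  FIRST[A]={a}
[2] (stable)
  FIRST[S]={a,b}  FIRST[A]={a}

FIRST(S) = ["a", "b"]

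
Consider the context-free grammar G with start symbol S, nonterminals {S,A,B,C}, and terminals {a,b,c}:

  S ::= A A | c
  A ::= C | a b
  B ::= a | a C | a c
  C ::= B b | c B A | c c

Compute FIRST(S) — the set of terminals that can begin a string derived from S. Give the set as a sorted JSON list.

Compute FIRST by fixpoint:
pass 1:
  A via A→a b: +{a}
  B via B→a: +{a}
  C via C→B b: +{a}
  C via C→c B A: +{c}
  S via S→A A: +{a}
  S via S→c: +{c}
  S: {a,c}  A: {a}  B: {a}  C: {a,c}
pass 2:
  A via A→C: +{c}
  S: {a,c}  A: {a,c}  B: {a}  C: {a,c}
pass 3: — fixpoint
  S: {a,c}  A: {a,c}  B: {a}  C: {a,c}

FIRST(S) = ["a", "c"]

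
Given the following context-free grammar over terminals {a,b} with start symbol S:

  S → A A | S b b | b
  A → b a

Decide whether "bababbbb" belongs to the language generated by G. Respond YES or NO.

CNF form of G:
  S -> A A | S X2 | b
  A -> T0 T1
  T0 -> b
  T1 -> a
  X2 -> T0 T0

Fill CYK table bottom-up:
  cell(0,0) b: {S,T0}  orig:{S}
  cell(1,1) a: {T1}  orig:{}
  cell(2,2) b: {S,T0}  orig:{S}
  cell(3,3) a: {T1}  orig:{}
  cell(4,4) b: {S,T0}  orig:{S}
  cell(5,5) b: {S,T0}  orig:{S}
  cell(6,6) b: {S,T0}  orig:{S}
  cell(7,7) b: {S,T0}  orig:{S}
  cell(0,1) ba: {A}
  cell(1,2) ab: ∅
  cell(2,3) ba: {A}
  cell(3,4) ab: ∅
  cell(4,5) bb: {X2}  orig:{}
  cell(5,6) bb: {X2}  orig:{}
  cell(6,7) bb: {X2}  orig:{}
  cell(0,2) bab: ∅
  cell(1,3) aba: ∅
  cell(2,4) bab: ∅
  cell(3,5) abb: ∅
  cell(4,6) bbb: {S}
  cell(5,7) bbb: {S}
  cell(0,3) baba: {S}
  cell(1,4) abab: ∅
  cell(2,5) babb: ∅
  cell(3,6) abbb: ∅
  cell(4,7) bbbb: ∅
  cell(0,4) babab: ∅
  cell(1,5) ababb: ∅
  cell(2,6) babbb: ∅
  cell(3,7) abbbb: ∅
  cell(0,5) bababb: {S}
  cell(1,6) ababbb: ∅
  cell(2,7) babbbb: ∅
  cell(0,6) bababbb: ∅
  cell(1,7) ababbbb: ∅
  cell(0,7) bababbbb: {S}

S ∈ T[0,7] ⇒ YES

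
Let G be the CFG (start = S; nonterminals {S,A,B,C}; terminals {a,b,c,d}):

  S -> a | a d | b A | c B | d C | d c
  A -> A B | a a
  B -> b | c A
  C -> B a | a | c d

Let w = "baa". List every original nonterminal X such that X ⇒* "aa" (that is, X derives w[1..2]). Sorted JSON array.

CNF form of G:
  S -> T0 T2 | T1 B | T2 C | T2 T1 | T3 A | a
  A -> A B | T0 T0
  B -> T1 A | b
  C -> B T0 | T1 T2 | a
  T0 -> a
  T1 -> c
  T2 -> d
  T3 -> b

CYK fill (cells [i..j] with 1 ≤ i ≤ j ≤ 2 only):
  T[1,1] 'a' = {C,S,T0}  orig:{C,S}
  T[2,2] 'a' = {C,S,T0}  orig:{C,S}
  T[1,2] 'aa' = {A}

Original NTs in T[1,2] deriving "aa": ["A"]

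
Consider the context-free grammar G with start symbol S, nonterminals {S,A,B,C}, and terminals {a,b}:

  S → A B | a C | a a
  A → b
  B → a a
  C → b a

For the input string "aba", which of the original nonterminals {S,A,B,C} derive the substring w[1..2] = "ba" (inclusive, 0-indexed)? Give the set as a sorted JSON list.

CNF form of G:
  S -> A B | T0 C | T0 T0
  A -> b
  B -> T0 T0
  C -> T1 T0
  T0 -> a
  T1 -> b

Fill CYK table bottom-up — only the sub-triangle for w[1..2]:
  T[1,1] 'b' = {A,T1}  orig:{A}
  T[2,2] 'a' = {T0}  orig:{}
  T[1,2] 'ba' = {C}

Original NTs in T[1,2] deriving "ba": ["C"]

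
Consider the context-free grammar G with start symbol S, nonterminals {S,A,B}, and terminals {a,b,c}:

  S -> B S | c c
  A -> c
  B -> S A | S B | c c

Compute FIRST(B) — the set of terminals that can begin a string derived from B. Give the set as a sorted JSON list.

Compute FIRST by fixpoint:
round 1:
  A via A→c: +{c}
  B via B→c c: +{c}
  S via S→B S: +{c}
  FIRST[S]={c}  FIRST[A]={c}  FIRST[B]={c}
round 2: (no change)
  FIRST[S]={c}  FIRST[A]={c}  FIRST[B]={c}

FIRST(B) = ["c"]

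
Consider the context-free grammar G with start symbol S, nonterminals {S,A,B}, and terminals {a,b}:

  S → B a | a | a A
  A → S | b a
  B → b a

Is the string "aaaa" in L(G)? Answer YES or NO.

Convert to CNF:
  S -> B T0 | T0 A | a
  A -> B T0 | T0 A | T1 T0 | a
  B -> T1 T0
  T0 -> a
  T1 -> b

CYK table (by increasing span):
  [0..0]={A,S,T0}  "a"  orig:{A,S}
  [1..1]={A,S,T0}  "a"  orig:{A,S}
  [2..2]={A,S,T0}  "a"  orig:{A,S}
  [3..3]={A,S,T0}  "a"  orig:{A,S}
  [0..1]={A,S}  "aa"
  [1..2]={A,S}  "aa"
  [2..3]={A,S}  "aa"
  [0..2]={A,S}  "aaa"
  [1..3]={A,S}  "aaa"
  [0..3]={A,S}  "aaaa"

S ∈ T[0,3] ⇒ YES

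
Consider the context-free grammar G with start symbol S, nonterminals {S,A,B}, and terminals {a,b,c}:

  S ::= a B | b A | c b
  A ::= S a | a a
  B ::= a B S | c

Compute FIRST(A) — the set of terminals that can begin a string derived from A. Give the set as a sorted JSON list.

Compute FIRST by fixpoint:
round 1:
  A via A→a a: +{a}
  B via B→a B S: +{a}
  B via B→c: +{c}
  S via S→a B: +{a}
  S via S→b A: +{b}
  S via S→c b: +{c}
  S: {a,b,c}  A: {a}  B: {a,c}
round 2:
  A via A→S a: +{b,c}
  S: {a,b,c}  A: {a,b,c}  B: {a,c}
round 3: (stable)
  S: {a,b,c}  A: {a,b,c}  B: {a,c}

FIRST(A) = ["a", "b", "c"]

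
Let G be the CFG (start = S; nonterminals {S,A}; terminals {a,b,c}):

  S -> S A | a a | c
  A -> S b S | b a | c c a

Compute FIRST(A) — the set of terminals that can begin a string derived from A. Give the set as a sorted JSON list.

Compute FIRST by fixpoint:
round 1:
  A via A→b a: +{b}
  A via A→c c a: +{c}
  S via S→a a: +{a}
  S via S→c: +{c}
  S: {a,c}  A: {b,c}
round 2:
  A via A→S b S: +{a}
  S: {a,c}  A: {a,b,c}
round 3: done
  S: {a,c}  A: {a,b,c}

FIRST(A) = ["a", "b", "c"]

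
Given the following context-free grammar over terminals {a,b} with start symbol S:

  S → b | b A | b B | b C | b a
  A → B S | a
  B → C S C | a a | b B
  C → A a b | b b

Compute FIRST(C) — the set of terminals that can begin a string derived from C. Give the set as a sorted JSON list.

FIRST iteration:
pass 1:
  A via A→a: +{a}
  B via B→a a: +{a}
  B via B→b B: +{b}
  C via C→A a b: +{a}
  C via C→b b: +{b}
  S via S→b: +{b}
  FIRST(S)={b}  FIRST(A)={a}  FIRST(B)={a,b}  FIRST(C)={a,b}
pass 2:
  A via A→B S: +{b}
  FIRST(S)={b}  FIRST(A)={a,b}  FIRST(B)={a,b}  FIRST(C)={a,b}
pass 3: — fixpoint
  FIRST(S)={b}  FIRST(A)={a,b}  FIRST(B)={a,b}  FIRST(C)={a,b}

FIRST(C) = ["a", "b"]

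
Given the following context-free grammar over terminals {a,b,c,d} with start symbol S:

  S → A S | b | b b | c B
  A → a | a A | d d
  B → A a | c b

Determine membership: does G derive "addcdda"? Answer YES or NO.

CNF form of G:
  S -> A S | T2 B | T3 T3 | b
  A -> T0 A | T1 T1 | a
  B -> A T0 | T2 T3
  T0 -> a
  T1 -> d
  T2 -> c
  T3 -> b

CYK table (by increasing span):
  cell(0,0) a: {A,T0}  orig:{A}
  cell(1,1) d: {T1}  orig:{}
  cell(2,2) d: {T1}  orig:{}
  cell(3,3) c: {T2}  orig:{}
  cell(4,4) d: {T1}  orig:{}
  cell(5,5) d: {T1}  orig:{}
  cell(6,6) a: {A,T0}  orig:{A}
  cell(0,1) ad: ∅
  cell(1,2) dd: {A}
  cell(2,3) dc: ∅
  cell(3,4) cd: ∅
  cell(4,5) dd: {A}
  cell(5,6) da: ∅
  cell(0,2) add: {A}
  cell(1,3) ddc: ∅
  cell(2,4) dcd: ∅
  cell(3,5) cdd: ∅
  cell(4,6) dda: {B}
  cell(0,3) addc: ∅
  cell(1,4) ddcd: ∅
  cell(2,5) dcdd: ∅
  cell(3,6) cdda: {S}
  cell(0,4) addcd: ∅
  cell(1,5) ddcdd: ∅
  cell(2,6) dcdda: ∅
  cell(0,5) addcdd: ∅
  cell(1,6) ddcdda: {S}
  cell(0,6) addcdda: {S}

S ∈ T[0,6] ⇒ YES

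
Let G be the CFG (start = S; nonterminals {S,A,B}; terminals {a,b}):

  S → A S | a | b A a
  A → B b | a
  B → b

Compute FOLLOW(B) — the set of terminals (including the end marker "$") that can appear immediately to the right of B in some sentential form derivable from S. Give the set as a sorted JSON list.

FIRST sets, iterate to fixpoint:
round 1:
  A via A→a: +{a}
  B via B→b: +{b}
  S via S→A S: +{a}
  S via S→b A a: +{b}
  FIRST(S)={a,b}  FIRST(A)={a}  FIRST(B)={b}
round 2:
  A via A→B b: +{b}
  FIRST(S)={a,b}  FIRST(A)={a,b}  FIRST(B)={b}
round 3: (no change)
  FIRST(S)={a,b}  FIRST(A)={a,b}  FIRST(B)={b}

FOLLOW iteration:
seed FOLLOW(S) with $
iter 1:
  A→B b: FOLLOW(B) ⊇ FIRST(b) = {b}; new: +{b}
  S→A S: FOLLOW(A) ⊇ FIRST(S) = {a,b}; new: +{a,b}
  FOLLOW[S]={$}  FOLLOW[A]={a,b}  FOLLOW[B]={b}
iter 2: (stable)
  FOLLOW[S]={$}  FOLLOW[A]={a,b}  FOLLOW[B]={b}

FOLLOW(B) = ["b"]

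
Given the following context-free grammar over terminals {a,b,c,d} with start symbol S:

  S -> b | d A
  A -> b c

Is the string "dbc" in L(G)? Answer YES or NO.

Convert to CNF:
  S -> T2 A | b
  A -> T0 T1
  T0 -> b
  T1 -> c
  T2 -> d

CYK table (by increasing span):
  [0..0]={T2}  "d"  orig:{}
  [1..1]={S,T0}  "b"  orig:{S}
  [2..2]={T1}  "c"  orig:{}
  [0..1]=∅  "db"
  [1..2]={A}  "bc"
  [0..2]={S}  "dbc"

S ∈ T[0,2] ⇒ YES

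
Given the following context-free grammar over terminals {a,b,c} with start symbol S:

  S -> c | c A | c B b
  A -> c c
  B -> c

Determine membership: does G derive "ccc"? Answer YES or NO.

CNF form of G:
  S -> T0 A | T0 X2 | c
  A -> T0 T0
  B -> c
  T0 -> c
  T1 -> b
  X2 -> B T1

Fill CYK table bottom-up:
  [0..0]={B,S,T0}  "c"  orig:{B,S}
  [1..1]={B,S,T0}  "c"  orig:{B,S}
  [2..2]={B,S,T0}  "c"  orig:{B,S}
  [0..1]={A}  "cc"
  [1..2]={A}  "cc"
  [0..2]={S}  "ccc"

S ∈ T[0,2] ⇒ YES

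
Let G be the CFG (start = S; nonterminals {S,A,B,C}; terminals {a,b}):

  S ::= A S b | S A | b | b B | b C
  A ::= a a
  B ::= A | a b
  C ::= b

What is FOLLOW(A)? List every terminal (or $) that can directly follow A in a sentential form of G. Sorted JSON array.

Compute FIRST by fixpoint:
round 1:
  A via A→a a: +{a}
  B via B→A: +{a}
  C via C→b: +{b}
  S via S→A S b: +{a}
  S via S→b: +{b}
  FIRST[S]={a,b}  FIRST[A]={a}  FIRST[B]={a}  FIRST[C]={b}
round 2: — fixpoint
  FIRST[S]={a,b}  FIRST[A]={a}  FIRST[B]={a}  FIRST[C]={b}

Compute FOLLOW by fixpoint:
FOLLOW(S) := {$}
round 1:
  S→A S b: FOLLOW(A) ⊇ FIRST(S) = {a,b}; new: +{a,b}
  S→A S b: FOLLOW(S) ⊇ FIRST(b) = {b}; new: +{b}
  S→S A: FOLLOW(S) ⊇ FIRST(A) = {a}; new: +{a}
  S→S A: FOLLOW(A) ⊇ FOLLOW(S) ⊇ {$,a,b}; new: +{$}
  S→b B: FOLLOW(B) ⊇ FOLLOW(S) ⊇ {$,a,b}; new: +{$,a,b}
  S→b C: FOLLOW(C) ⊇ FOLLOW(S) ⊇ {$,a,b}; new: +{$,a,b}
  FOLLOW[S]={$,a,b}  FOLLOW[A]={$,a,b}  FOLLOW[B]={$,a,b}  FOLLOW[C]={$,a,b}
round 2: done
  FOLLOW[S]={$,a,b}  FOLLOW[A]={$,a,b}  FOLLOW[B]={$,a,b}  FOLLOW[C]={$,a,b}

FOLLOW(A) = ["$", "a", "b"]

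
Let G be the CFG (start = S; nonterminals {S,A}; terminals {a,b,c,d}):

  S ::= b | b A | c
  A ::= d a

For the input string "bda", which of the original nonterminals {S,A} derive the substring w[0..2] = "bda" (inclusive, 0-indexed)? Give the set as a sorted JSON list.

Convert to CNF:
  S -> T2 A | b | c
  A -> T0 T1
  T0 -> d
  T1 -> a
  T2 -> b

CYK table (by increasing span) (cells [i..j] with 0 ≤ i ≤ j ≤ 2 only):
  T[0,0] 'b' = {S,T2}  orig:{S}
  T[1,1] 'd' = {T0}  orig:{}
  T[2,2] 'a' = {T1}  orig:{}
  T[0,1] 'bd' = ∅
  T[1,2] 'da' = {A}
  T[0,2] 'bda' = {S}

Original NTs in T[0,2] deriving "bda": ["S"]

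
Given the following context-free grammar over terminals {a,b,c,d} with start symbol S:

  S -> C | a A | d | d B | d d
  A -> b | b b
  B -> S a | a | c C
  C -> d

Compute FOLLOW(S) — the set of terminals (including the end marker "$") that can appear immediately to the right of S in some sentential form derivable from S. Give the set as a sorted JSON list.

FIRST sets, iterate to fixpoint:
iter 1:
  A via A→b: +{b}
  B via B→a: +{a}
  B via B→c C: +{c}
  C via C→d: +{d}
  S via S→C: +{d}
  S via S→a A: +{a}
  S: {a,d}  A: {b}  B: {a,c}  C: {d}
iter 2:
  B via B→S a: +{d}
  S: {a,d}  A: {b}  B: {a,c,d}  C: {d}
iter 3: (stable)
  S: {a,d}  A: {b}  B: {a,c,d}  C: {d}

FOLLOW iteration:
FOLLOW(S) := {$}
pass 1:
  B→S a: FOLLOW(S) ⊇ FIRST(a) = {a}; new: +{a}
  S→C: FOLLOW(C) ⊇ FOLLOW(S) ⊇ {$,a}; new: +{$,a}
  S→a A: FOLLOW(A) ⊇ FOLLOW(S) ⊇ {$,a}; new: +{$,a}
  S→d B: FOLLOW(B) ⊇ FOLLOW(S) ⊇ {$,a}; new: +{$,a}
  FOLLOW(S)={$,a}  FOLLOW(A)={$,a}  FOLLOW(B)={$,a}  FOLLOW(C)={$,a}
pass 2: (stable)
  FOLLOW(S)={$,a}  FOLLOW(A)={$,a}  FOLLOW(B)={$,a}  FOLLOW(C)={$,a}

FOLLOW(S) = ["$", "a"]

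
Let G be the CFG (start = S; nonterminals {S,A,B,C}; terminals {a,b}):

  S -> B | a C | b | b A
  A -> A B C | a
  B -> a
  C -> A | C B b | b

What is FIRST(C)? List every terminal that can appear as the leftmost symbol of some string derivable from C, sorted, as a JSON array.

FIRST iteration:
round 1:
  A via A→a: +{a}
  B via B→a: +{a}
  C via C→A: +{a}
  C via C→b: +{b}
  S via S→B: +{a}
  S via S→b: +{b}
  FIRST[S]={a,b}  FIRST[A]={a}  FIRST[B]={a}  FIRST[C]={a,b}
round 2: (no change)
  FIRST[S]={a,b}  FIRST[A]={a}  FIRST[B]={a}  FIRST[C]={a,b}

FIRST(C) = ["a", "b"]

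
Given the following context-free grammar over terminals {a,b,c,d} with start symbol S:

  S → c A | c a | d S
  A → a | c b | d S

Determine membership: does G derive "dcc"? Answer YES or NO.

Convert to CNF:
  S -> T0 A | T0 T3 | T2 S
  A -> T0 T1 | T2 S | a
  T0 -> c
  T1 -> b
  T2 -> d
  T3 -> a

CYK fill:
  cell(0,0) d: {T2}  orig:{}
  cell(1,1) c: {T0}  orig:{}
  cell(2,2) c: {T0}  orig:{}
  cell(0,1) dc: ∅
  cell(1,2) cc: ∅
  cell(0,2) dcc: ∅

S ∉ T[0,2] ⇒ NO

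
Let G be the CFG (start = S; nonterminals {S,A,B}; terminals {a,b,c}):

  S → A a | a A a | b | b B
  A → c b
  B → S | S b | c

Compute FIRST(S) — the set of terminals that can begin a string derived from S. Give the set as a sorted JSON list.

Compute FIRST by fixpoint:
[1]
  A via A→c b: +{c}
  B via B→c: +{c}
  S via S→A a: +{c}
  S via S→a A a: +{a}
  S via S→b: +{b}
  S: {a,b,c}  A: {c}  B: {c}
[2]
  B via B→S: +{a,b}
  S: {a,b,c}  A: {c}  B: {a,b,c}
[3] done
  S: {a,b,c}  A: {c}  B: {a,b,c}

FIRST(S) = ["a", "b", "c"]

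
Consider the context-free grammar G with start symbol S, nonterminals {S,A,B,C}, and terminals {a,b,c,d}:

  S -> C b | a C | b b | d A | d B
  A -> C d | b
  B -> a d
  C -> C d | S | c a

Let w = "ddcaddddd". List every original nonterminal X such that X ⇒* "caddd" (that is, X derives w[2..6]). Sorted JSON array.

Convert to CNF:
  S -> C T2 | T0 A | T0 B | T1 C | T2 T2
  A -> C T0 | b
  B -> T1 T0
  C -> C T0 | C T2 | T0 A | T0 B | T1 C | T2 T2 | T3 T1
  T0 -> d
  T1 -> a
  T2 -> b
  T3 -> c

CYK table (by increasing span) — only the sub-triangle for w[2..6]:
  cell(2,2) c: {T3}  orig:{}
  cell(3,3) a: {T1}  orig:{}
  cell(4,4) d: {T0}  orig:{}
  cell(5,5) d: {T0}  orig:{}
  cell(6,6) d: {T0}  orig:{}
  cell(2,3) ca: {C}
  cell(3,4) ad: {B}
  cell(4,5) dd: ∅
  cell(5,6) dd: ∅
  cell(2,4) cad: {A,C}
  cell(3,5) add: ∅
  cell(4,6) ddd: ∅
  cell(2,5) cadd: {A,C}
  cell(3,6) addd: ∅
  cell(2,6) caddd: {A,C}

Original NTs in T[2,6] deriving "caddd": ["A", "C"]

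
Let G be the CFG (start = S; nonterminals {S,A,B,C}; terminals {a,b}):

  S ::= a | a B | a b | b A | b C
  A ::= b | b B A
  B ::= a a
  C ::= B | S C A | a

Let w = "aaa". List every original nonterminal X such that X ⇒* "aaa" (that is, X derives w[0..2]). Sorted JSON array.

CNF form of G:
  S -> T0 A | T0 C | T1 B | T1 T0 | a
  A -> T0 X2 | b
  B -> T1 T1
  C -> S X3 | T1 T1 | a
  T0 -> b
  T1 -> a
  X2 -> B A
  X3 -> C A

CYK table (by increasing span) (cells [i..j] with 0 ≤ i ≤ j ≤ 2 only):
  T[0,0] 'a' = {C,S,T1}  orig:{C,S}
  T[1,1] 'a' = {C,S,T1}  orig:{C,S}
  T[2,2] 'a' = {C,S,T1}  orig:{C,S}
  T[0,1] 'aa' = {B,C}
  T[1,2] 'aa' = {B,C}
  T[0,2] 'aaa' = {S}

Original NTs in T[0,2] deriving "aaa": ["S"]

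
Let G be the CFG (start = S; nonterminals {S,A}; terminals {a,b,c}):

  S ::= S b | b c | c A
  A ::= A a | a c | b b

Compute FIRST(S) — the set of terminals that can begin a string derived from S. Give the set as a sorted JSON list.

Compute FIRST by fixpoint:
round 1:
  A via A→a c: +{a}
  A via A→b b: +{b}
  S via S→b c: +{b}
  S via S→c A: +{c}
  FIRST[S]={b,c}  FIRST[A]={a,b}
round 2: — fixpoint
  FIRST[S]={b,c}  FIRST[A]={a,b}

FIRST(S) = ["b", "c"]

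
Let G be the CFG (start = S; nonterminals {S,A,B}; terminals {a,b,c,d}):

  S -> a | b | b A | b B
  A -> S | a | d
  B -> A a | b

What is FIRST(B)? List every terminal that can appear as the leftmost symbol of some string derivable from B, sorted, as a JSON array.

FIRST sets, iterate to fixpoint:
pass 1:
  A via A→a: +{a}
  A via A→d: +{d}
  B via B→A a: +{a,d}
  B via B→b: +{b}
  S via S→a: +{a}
  S via S→b: +{b}
  S: {a,b}  A: {a,d}  B: {a,b,d}
pass 2:
  A via A→S: +{b}
  S: {a,b}  A: {a,b,d}  B: {a,b,d}
pass 3: (no change)
  S: {a,b}  A: {a,b,d}  B: {a,b,d}

FIRST(B) = ["a", "b", "d"]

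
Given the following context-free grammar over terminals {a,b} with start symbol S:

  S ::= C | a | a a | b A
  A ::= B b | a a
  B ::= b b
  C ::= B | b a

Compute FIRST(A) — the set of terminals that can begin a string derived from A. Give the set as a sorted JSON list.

FIRST iteration:
round 1:
  A via A→a a: +{a}
  B via B→b b: +{b}
  C via C→B: +{b}
  S via S→C: +{b}
  S via S→a: +{a}
  FIRST[S]={a,b}  FIRST[A]={a}  FIRST[B]={b}  FIRST[C]={b}
round 2:
  A via A→B b: +{b}
  FIRST[S]={a,b}  FIRST[A]={a,b}  FIRST[B]={b}  FIRST[C]={b}
round 3: — fixpoint
  FIRST[S]={a,b}  FIRST[A]={a,b}  FIRST[B]={b}  FIRST[C]={b}

FIRST(A) = ["a", "b"]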